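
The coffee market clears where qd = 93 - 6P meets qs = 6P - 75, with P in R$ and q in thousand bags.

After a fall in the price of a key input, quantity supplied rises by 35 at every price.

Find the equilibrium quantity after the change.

Original equilibrium: 93 - 6P = 6P - 75 gives 168 = 12P, so P = 14 and q = 9.
The new curves are qd = 93 - 6P (demand) and qs = 6P - 40 (supply).
Clearing the new market: 93 - 6P = 6P - 40, so P = 133/12 ≈ 11.0833 and q = 26.5.

26.5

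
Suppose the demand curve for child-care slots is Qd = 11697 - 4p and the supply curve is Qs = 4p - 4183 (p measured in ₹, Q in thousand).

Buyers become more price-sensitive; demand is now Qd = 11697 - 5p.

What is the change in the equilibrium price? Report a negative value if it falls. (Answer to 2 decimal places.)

Initially, 11697 - 4p = 4p - 4183, so 15880 = 8p and p = 1985, Q = 3757.
With the change applied: demand Qd = 11697 - 5p, supply Qs = 4p - 4183.
New equilibrium: 11697 - 5p = 4p - 4183 ⇒ 15880 = 9p ⇒ p = 15880/9 ≈ 1764.4444, Q = 25873/9 ≈ 2874.7778.
Δp = 1764.4444 − 1985 = -220.56.

-220.56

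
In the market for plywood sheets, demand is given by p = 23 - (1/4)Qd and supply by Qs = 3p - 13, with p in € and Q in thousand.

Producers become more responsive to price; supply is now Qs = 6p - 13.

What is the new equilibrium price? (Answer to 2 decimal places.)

10.50

Initially, 92 - 4p = 3p - 13, so 105 = 7p and p = 15, Q = 32.
The new curves are Qd = 92 - 4p (demand) and Qs = 6p - 13 (supply).
Clearing the new market: 92 - 4p = 6p - 13, so p = 10.5 and Q = 50.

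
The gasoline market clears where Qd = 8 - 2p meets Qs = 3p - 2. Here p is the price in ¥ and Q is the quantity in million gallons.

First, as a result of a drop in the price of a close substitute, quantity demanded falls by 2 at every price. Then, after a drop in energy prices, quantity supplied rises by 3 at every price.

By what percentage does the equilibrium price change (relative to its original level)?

Original equilibrium: 8 - 2p = 3p - 2 gives 10 = 5p, so p = 2 and Q = 4.
The new curves are Qd = 6 - 2p (demand) and Qs = 3p + 1 (supply).
Clearing the new market: 6 - 2p = 3p + 1, so p = 1 and Q = 4.
%Δp = (1 − 2) / 2 × 100 = -50%.

-50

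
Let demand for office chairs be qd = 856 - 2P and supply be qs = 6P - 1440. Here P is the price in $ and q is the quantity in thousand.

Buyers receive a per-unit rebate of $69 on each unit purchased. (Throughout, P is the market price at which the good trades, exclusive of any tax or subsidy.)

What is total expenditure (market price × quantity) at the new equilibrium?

117288.375

Initially, 856 - 2P = 6P - 1440, so 2296 = 8P and P = 287, q = 282.
Since buyers' out-of-pocket price is the market price minus the rebate, the effective demand curve becomes qd = 994 - 2P.
New equilibrium: 994 - 2P = 6P - 1440 ⇒ 2434 = 8P ⇒ P = 304.25, q = 385.5.
New expenditure = 304.25 × 385.5 = 117288.375.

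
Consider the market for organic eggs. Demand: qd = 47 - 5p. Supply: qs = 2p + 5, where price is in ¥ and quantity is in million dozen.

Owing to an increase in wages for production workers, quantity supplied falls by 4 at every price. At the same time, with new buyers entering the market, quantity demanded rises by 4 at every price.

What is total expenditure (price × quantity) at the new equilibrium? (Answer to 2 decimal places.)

109.18

Solve the original market: 47 - 5p = 2p + 5, hence p = 6 and q = 17.
After the shift, demand is qd = 51 - 5p and supply is qs = 2p + 1.
Clearing the new market: 51 - 5p = 2p + 1, so p = 50/7 ≈ 7.1429 and q = 107/7 ≈ 15.2857.
New expenditure = 7.1429 × 15.2857 = 109.18.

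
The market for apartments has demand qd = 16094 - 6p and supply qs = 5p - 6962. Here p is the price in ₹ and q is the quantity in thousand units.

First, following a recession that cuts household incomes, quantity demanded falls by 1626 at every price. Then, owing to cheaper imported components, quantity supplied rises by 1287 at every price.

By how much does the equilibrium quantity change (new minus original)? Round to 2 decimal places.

-37.09

Initially, 16094 - 6p = 5p - 6962, so 23056 = 11p and p = 2096, q = 3518.
After the shift, demand is qd = 14468 - 6p and supply is qs = 5p - 5675.
Clearing the new market: 14468 - 6p = 5p - 5675, so p = 20143/11 ≈ 1831.1818 and q = 38290/11 ≈ 3480.9091.
Δq = 3480.9091 − 3518 = -37.09.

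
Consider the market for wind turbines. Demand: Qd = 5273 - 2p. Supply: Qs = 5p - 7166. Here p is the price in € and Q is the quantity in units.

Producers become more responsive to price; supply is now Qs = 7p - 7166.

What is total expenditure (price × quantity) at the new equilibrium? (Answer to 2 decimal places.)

3467409.64

Initially, 5273 - 2p = 5p - 7166, so 12439 = 7p and p = 1777, Q = 1719.
With the change applied: demand Qd = 5273 - 2p, supply Qs = 7p - 7166.
Equate the new curves: 5273 - 2p = 7p - 7166, giving 12439 = 9p, p = 12439/9 ≈ 1382.1111, Q = 22579/9 ≈ 2508.7778.
New expenditure = 1382.1111 × 2508.7778 = 3467409.64.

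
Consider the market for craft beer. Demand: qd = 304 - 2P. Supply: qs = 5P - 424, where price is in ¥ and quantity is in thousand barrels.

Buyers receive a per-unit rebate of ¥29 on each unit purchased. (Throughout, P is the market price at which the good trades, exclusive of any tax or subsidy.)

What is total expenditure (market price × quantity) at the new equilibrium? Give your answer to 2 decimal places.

15431.27

Before the shock: 304 - 2P = 5P - 424 ⇒ 728 = 7P ⇒ P = 104, q = 96.
Since buyers' out-of-pocket price is the market price minus the rebate, the effective demand curve becomes qd = 362 - 2P.
Setting them equal: 362 - 2P = 5P - 424 → 786 = 7P, so P = 786/7 ≈ 112.2857 and q = 962/7 ≈ 137.4286.
New expenditure = 112.2857 × 137.4286 = 15431.27.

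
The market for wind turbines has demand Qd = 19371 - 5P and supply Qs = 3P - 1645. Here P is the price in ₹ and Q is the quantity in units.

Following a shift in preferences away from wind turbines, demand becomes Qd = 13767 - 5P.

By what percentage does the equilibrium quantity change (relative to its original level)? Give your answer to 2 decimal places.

-33.70

Original equilibrium: 19371 - 5P = 3P - 1645 gives 21016 = 8P, so P = 2627 and Q = 6236.
After the shift, demand is Qd = 13767 - 5P and supply is Qs = 3P - 1645.
Equate the new curves: 13767 - 5P = 3P - 1645, giving 15412 = 8P, P = 1926.5, Q = 4134.5.
%ΔQ = (4134.5 − 6236) / 6236 × 100 = -33.70%.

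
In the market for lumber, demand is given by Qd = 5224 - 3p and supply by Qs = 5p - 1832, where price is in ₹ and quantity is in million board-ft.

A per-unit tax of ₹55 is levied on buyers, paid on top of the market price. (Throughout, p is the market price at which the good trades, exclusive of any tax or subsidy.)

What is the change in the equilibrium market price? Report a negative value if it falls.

Before the shock: 5224 - 3p = 5p - 1832 ⇒ 7056 = 8p ⇒ p = 882, Q = 2578.
Since buyers pay the price plus the tax, the effective demand curve becomes Qd = 5059 - 3p.
Equate the new curves: 5059 - 3p = 5p - 1832, giving 6891 = 8p, p = 861.375, Q = 2474.875.
Δp = 861.375 − 882 = -20.625.

-20.625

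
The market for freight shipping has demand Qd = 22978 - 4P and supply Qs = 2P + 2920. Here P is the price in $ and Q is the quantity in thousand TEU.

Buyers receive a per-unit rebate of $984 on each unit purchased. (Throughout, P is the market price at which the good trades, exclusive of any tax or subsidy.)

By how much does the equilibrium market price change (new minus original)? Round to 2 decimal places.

+656.00

Original equilibrium: 22978 - 4P = 2P + 2920 gives 20058 = 6P, so P = 3343 and Q = 9606.
Since buyers' out-of-pocket price is the market price minus the rebate, the effective demand curve becomes Qd = 26914 - 4P.
Clearing the new market: 26914 - 4P = 2P + 2920, so P = 3999 and Q = 10918.
ΔP = 3999 − 3343 = +656.00.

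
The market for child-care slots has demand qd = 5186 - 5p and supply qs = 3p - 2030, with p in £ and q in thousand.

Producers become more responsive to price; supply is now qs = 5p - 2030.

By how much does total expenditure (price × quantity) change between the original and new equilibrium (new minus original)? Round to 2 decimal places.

+528932.80

Before the shock: 5186 - 5p = 3p - 2030 ⇒ 7216 = 8p ⇒ p = 902, q = 676.
After the shift, demand is qd = 5186 - 5p and supply is qs = 5p - 2030.
Setting them equal: 5186 - 5p = 5p - 2030 → 7216 = 10p, so p = 721.6 and q = 1578.
Expenditure moves from 902×676 = 609752 to 721.6×1578 = 1138684.8; change = +528932.80.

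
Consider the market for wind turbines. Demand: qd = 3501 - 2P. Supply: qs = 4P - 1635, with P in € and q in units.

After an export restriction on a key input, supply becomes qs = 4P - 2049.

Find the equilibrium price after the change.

Solve the original market: 3501 - 2P = 4P - 1635, hence P = 856 and q = 1789.
The shock moves the curves to qd = 3501 - 2P and qs = 4P - 2049.
Equate the new curves: 3501 - 2P = 4P - 2049, giving 5550 = 6P, P = 925, q = 1651.

925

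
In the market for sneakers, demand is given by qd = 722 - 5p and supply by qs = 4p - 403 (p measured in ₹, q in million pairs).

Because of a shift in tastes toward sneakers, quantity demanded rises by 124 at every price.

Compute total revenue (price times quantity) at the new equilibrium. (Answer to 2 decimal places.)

21109.64

Before the shock: 722 - 5p = 4p - 403 ⇒ 1125 = 9p ⇒ p = 125, q = 97.
The shock moves the curves to qd = 846 - 5p and qs = 4p - 403.
Equate the new curves: 846 - 5p = 4p - 403, giving 1249 = 9p, p = 1249/9 ≈ 138.7778, q = 1369/9 ≈ 152.1111.
New expenditure = 138.7778 × 152.1111 = 21109.64.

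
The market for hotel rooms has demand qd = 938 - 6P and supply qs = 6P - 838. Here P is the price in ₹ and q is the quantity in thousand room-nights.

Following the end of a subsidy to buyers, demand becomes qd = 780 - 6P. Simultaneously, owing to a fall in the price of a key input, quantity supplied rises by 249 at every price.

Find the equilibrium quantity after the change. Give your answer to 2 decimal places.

Original equilibrium: 938 - 6P = 6P - 838 gives 1776 = 12P, so P = 148 and q = 50.
After the shift, demand is qd = 780 - 6P and supply is qs = 6P - 589.
Setting them equal: 780 - 6P = 6P - 589 → 1369 = 12P, so P = 1369/12 ≈ 114.0833 and q = 95.5.

95.50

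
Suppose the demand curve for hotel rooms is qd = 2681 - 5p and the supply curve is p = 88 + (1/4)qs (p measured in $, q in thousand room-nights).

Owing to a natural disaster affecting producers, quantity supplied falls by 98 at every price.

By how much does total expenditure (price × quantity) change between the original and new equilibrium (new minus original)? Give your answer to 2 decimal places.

Original equilibrium: 2681 - 5p = 4p - 352 gives 3033 = 9p, so p = 337 and q = 996.
After the shift, demand is qd = 2681 - 5p and supply is qs = 4p - 450.
Equate the new curves: 2681 - 5p = 4p - 450, giving 3131 = 9p, p = 3131/9 ≈ 347.8889, q = 8474/9 ≈ 941.5556.
Expenditure moves from 337×996 = 335652 to 347.8889×941.5556 = 327556.7160; change = -8095.28.

-8095.28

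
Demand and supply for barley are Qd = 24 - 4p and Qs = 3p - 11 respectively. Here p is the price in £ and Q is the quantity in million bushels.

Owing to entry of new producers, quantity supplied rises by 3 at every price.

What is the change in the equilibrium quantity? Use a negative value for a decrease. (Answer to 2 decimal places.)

+1.71

Original equilibrium: 24 - 4p = 3p - 11 gives 35 = 7p, so p = 5 and Q = 4.
With the change applied: demand Qd = 24 - 4p, supply Qs = 3p - 8.
Setting them equal: 24 - 4p = 3p - 8 → 32 = 7p, so p = 32/7 ≈ 4.5714 and Q = 40/7 ≈ 5.7143.
ΔQ = 5.7143 − 4 = +1.71.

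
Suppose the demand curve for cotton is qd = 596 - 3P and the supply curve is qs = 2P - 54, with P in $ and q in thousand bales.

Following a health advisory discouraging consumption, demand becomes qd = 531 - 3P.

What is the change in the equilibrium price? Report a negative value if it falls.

-13

Solve the original market: 596 - 3P = 2P - 54, hence P = 130 and q = 206.
After the shift, demand is qd = 531 - 3P and supply is qs = 2P - 54.
Equate the new curves: 531 - 3P = 2P - 54, giving 585 = 5P, P = 117, q = 180.
ΔP = 117 − 130 = -13.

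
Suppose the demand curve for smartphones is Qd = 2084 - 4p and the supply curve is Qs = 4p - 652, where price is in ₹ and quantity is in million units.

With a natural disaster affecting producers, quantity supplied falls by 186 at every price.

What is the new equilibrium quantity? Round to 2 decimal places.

Before the shock: 2084 - 4p = 4p - 652 ⇒ 2736 = 8p ⇒ p = 342, Q = 716.
The new curves are Qd = 2084 - 4p (demand) and Qs = 4p - 838 (supply).
Clearing the new market: 2084 - 4p = 4p - 838, so p = 365.25 and Q = 623.

623.00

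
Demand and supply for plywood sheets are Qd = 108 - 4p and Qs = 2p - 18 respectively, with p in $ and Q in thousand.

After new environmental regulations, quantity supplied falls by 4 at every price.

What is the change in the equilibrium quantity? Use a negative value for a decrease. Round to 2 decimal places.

Solve the original market: 108 - 4p = 2p - 18, hence p = 21 and Q = 24.
After the shift, demand is Qd = 108 - 4p and supply is Qs = 2p - 22.
Clearing the new market: 108 - 4p = 2p - 22, so p = 65/3 ≈ 21.6667 and Q = 64/3 ≈ 21.3333.
ΔQ = 21.3333 − 24 = -2.67.

-2.67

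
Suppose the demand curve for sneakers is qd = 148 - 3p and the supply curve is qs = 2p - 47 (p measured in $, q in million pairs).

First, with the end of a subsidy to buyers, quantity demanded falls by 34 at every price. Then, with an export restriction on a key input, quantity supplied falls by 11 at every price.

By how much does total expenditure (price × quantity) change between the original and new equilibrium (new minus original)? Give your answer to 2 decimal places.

-837.48

Initially, 148 - 3p = 2p - 47, so 195 = 5p and p = 39, q = 31.
With the change applied: demand qd = 114 - 3p, supply qs = 2p - 58.
Clearing the new market: 114 - 3p = 2p - 58, so p = 34.4 and q = 10.8.
Expenditure moves from 39×31 = 1209 to 34.4×10.8 = 371.52; change = -837.48.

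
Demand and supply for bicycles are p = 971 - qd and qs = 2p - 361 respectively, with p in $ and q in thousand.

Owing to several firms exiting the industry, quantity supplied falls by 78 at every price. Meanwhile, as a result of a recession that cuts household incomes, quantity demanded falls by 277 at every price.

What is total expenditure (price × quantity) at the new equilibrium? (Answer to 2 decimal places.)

119468.56

Solve the original market: 971 - p = 2p - 361, hence p = 444 and q = 527.
The shock moves the curves to qd = 694 - p and qs = 2p - 439.
Clearing the new market: 694 - p = 2p - 439, so p = 1133/3 ≈ 377.6667 and q = 949/3 ≈ 316.3333.
New expenditure = 377.6667 × 316.3333 = 119468.56.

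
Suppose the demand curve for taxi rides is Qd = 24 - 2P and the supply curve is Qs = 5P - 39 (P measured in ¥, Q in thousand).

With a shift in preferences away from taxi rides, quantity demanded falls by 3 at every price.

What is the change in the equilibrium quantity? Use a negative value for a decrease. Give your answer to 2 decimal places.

-2.14

Before the shock: 24 - 2P = 5P - 39 ⇒ 63 = 7P ⇒ P = 9, Q = 6.
The shock moves the curves to Qd = 21 - 2P and Qs = 5P - 39.
Clearing the new market: 21 - 2P = 5P - 39, so P = 60/7 ≈ 8.5714 and Q = 27/7 ≈ 3.8571.
ΔQ = 3.8571 − 6 = -2.14.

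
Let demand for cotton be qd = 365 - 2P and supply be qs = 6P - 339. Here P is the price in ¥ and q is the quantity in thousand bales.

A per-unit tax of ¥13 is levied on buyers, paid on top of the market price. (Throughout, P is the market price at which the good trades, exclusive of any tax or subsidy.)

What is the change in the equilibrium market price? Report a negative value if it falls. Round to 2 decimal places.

Before the shock: 365 - 2P = 6P - 339 ⇒ 704 = 8P ⇒ P = 88, q = 189.
Since buyers pay the price plus the tax, the effective demand curve becomes qd = 339 - 2P.
Equate the new curves: 339 - 2P = 6P - 339, giving 678 = 8P, P = 84.75, q = 169.5.
ΔP = 84.75 − 88 = -3.25.

-3.25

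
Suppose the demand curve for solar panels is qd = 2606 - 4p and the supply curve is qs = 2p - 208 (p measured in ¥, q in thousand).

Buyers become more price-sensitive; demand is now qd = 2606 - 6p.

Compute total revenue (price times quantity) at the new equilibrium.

Before the shock: 2606 - 4p = 2p - 208 ⇒ 2814 = 6p ⇒ p = 469, q = 730.
The shock moves the curves to qd = 2606 - 6p and qs = 2p - 208.
New equilibrium: 2606 - 6p = 2p - 208 ⇒ 2814 = 8p ⇒ p = 351.75, q = 495.5.
New expenditure = 351.75 × 495.5 = 174292.125.

174292.125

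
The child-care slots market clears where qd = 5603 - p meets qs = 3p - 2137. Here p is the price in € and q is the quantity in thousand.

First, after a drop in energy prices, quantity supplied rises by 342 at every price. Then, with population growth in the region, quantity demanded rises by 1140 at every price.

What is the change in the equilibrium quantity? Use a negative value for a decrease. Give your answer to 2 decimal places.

Original equilibrium: 5603 - p = 3p - 2137 gives 7740 = 4p, so p = 1935 and q = 3668.
After the shift, demand is qd = 6743 - p and supply is qs = 3p - 1795.
New equilibrium: 6743 - p = 3p - 1795 ⇒ 8538 = 4p ⇒ p = 2134.5, q = 4608.5.
Δq = 4608.5 − 3668 = +940.50.

+940.50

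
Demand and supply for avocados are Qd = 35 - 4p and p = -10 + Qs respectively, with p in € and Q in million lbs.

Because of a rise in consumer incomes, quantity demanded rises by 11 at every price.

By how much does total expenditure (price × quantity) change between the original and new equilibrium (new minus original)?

Before the shock: 35 - 4p = p + 10 ⇒ 25 = 5p ⇒ p = 5, Q = 15.
After the shift, demand is Qd = 46 - 4p and supply is Qs = p + 10.
Setting them equal: 46 - 4p = p + 10 → 36 = 5p, so p = 7.2 and Q = 17.2.
Expenditure moves from 5×15 = 75 to 7.2×17.2 = 123.84; change = +48.84.

+48.84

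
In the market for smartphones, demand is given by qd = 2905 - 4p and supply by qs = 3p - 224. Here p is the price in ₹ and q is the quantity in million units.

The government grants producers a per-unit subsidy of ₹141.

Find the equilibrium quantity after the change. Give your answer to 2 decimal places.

Initially, 2905 - 4p = 3p - 224, so 3129 = 7p and p = 447, q = 1117.
Since sellers receive the price plus the subsidy, the effective supply curve becomes qs = 3p + 199.
Clearing the new market: 2905 - 4p = 3p + 199, so p = 2706/7 ≈ 386.5714 and q = 9511/7 ≈ 1358.7143.

1358.71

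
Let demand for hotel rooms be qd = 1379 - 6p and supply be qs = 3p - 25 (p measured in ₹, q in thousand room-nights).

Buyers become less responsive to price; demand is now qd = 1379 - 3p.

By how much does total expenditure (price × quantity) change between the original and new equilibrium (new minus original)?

+89310

Original equilibrium: 1379 - 6p = 3p - 25 gives 1404 = 9p, so p = 156 and q = 443.
The shock moves the curves to qd = 1379 - 3p and qs = 3p - 25.
Setting them equal: 1379 - 3p = 3p - 25 → 1404 = 6p, so p = 234 and q = 677.
Expenditure moves from 156×443 = 69108 to 234×677 = 158418; change = +89310.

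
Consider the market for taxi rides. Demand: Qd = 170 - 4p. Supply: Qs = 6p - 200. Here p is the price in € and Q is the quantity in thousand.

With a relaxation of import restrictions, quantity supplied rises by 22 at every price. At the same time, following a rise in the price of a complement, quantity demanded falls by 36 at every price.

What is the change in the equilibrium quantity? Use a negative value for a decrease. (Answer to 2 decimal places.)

Original equilibrium: 170 - 4p = 6p - 200 gives 370 = 10p, so p = 37 and Q = 22.
The shock moves the curves to Qd = 134 - 4p and Qs = 6p - 178.
Equate the new curves: 134 - 4p = 6p - 178, giving 312 = 10p, p = 31.2, Q = 9.2.
ΔQ = 9.2 − 22 = -12.80.

-12.80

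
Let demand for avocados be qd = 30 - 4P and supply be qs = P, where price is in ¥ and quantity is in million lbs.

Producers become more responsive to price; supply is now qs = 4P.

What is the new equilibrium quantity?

Solve the original market: 30 - 4P = P, hence P = 6 and q = 6.
With the change applied: demand qd = 30 - 4P, supply qs = 4P.
Setting them equal: 30 - 4P = 4P → 30 = 8P, so P = 3.75 and q = 15.

15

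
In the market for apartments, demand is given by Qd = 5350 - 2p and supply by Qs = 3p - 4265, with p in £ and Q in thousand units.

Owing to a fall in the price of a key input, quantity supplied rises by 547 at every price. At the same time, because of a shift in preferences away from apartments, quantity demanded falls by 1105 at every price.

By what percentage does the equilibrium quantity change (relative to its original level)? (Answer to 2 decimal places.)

Original equilibrium: 5350 - 2p = 3p - 4265 gives 9615 = 5p, so p = 1923 and Q = 1504.
The shock moves the curves to Qd = 4245 - 2p and Qs = 3p - 3718.
Setting them equal: 4245 - 2p = 3p - 3718 → 7963 = 5p, so p = 1592.6 and Q = 1059.8.
%ΔQ = (1059.8 − 1504) / 1504 × 100 = -29.53%.

-29.53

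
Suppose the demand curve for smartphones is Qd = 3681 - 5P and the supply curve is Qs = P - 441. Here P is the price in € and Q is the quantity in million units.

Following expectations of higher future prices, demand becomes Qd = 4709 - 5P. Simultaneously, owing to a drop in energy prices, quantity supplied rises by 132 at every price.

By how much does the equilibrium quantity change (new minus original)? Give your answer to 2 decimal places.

Initially, 3681 - 5P = P - 441, so 4122 = 6P and P = 687, Q = 246.
After the shift, demand is Qd = 4709 - 5P and supply is Qs = P - 309.
Equate the new curves: 4709 - 5P = P - 309, giving 5018 = 6P, P = 2509/3 ≈ 836.3333, Q = 1582/3 ≈ 527.3333.
ΔQ = 527.3333 − 246 = +281.33.

+281.33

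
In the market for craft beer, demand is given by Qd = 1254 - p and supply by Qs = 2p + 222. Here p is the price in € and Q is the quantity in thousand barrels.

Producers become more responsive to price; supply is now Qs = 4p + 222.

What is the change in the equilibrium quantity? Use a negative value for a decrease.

Solve the original market: 1254 - p = 2p + 222, hence p = 344 and Q = 910.
With the change applied: demand Qd = 1254 - p, supply Qs = 4p + 222.
New equilibrium: 1254 - p = 4p + 222 ⇒ 1032 = 5p ⇒ p = 206.4, Q = 1047.6.
ΔQ = 1047.6 − 910 = +137.6.

+137.6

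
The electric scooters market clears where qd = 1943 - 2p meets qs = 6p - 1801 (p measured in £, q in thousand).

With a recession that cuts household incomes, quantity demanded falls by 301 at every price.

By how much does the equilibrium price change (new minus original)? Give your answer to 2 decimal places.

-37.63

Before the shock: 1943 - 2p = 6p - 1801 ⇒ 3744 = 8p ⇒ p = 468, q = 1007.
The new curves are qd = 1642 - 2p (demand) and qs = 6p - 1801 (supply).
Equate the new curves: 1642 - 2p = 6p - 1801, giving 3443 = 8p, p = 430.375, q = 781.25.
Δp = 430.375 − 468 = -37.63.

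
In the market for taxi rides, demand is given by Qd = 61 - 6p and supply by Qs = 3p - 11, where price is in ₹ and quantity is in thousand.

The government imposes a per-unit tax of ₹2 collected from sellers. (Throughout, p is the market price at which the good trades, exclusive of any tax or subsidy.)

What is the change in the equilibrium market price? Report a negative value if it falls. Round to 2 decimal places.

Solve the original market: 61 - 6p = 3p - 11, hence p = 8 and Q = 13.
Since sellers keep the price net of the tax, the effective supply curve becomes Qs = 3p - 17.
Setting them equal: 61 - 6p = 3p - 17 → 78 = 9p, so p = 26/3 ≈ 8.6667 and Q = 9.
Δp = 8.6667 − 8 = +0.67.

+0.67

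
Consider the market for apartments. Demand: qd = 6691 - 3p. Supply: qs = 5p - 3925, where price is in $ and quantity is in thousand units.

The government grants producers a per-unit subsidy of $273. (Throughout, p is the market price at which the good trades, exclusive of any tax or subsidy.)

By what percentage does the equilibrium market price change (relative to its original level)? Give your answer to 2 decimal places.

-12.86

Solve the original market: 6691 - 3p = 5p - 3925, hence p = 1327 and q = 2710.
Since sellers receive the price plus the subsidy, the effective supply curve becomes qs = 5p - 2560.
Equate the new curves: 6691 - 3p = 5p - 2560, giving 9251 = 8p, p = 1156.375, q = 3221.875.
%Δp = (1156.375 − 1327) / 1327 × 100 = -12.86%.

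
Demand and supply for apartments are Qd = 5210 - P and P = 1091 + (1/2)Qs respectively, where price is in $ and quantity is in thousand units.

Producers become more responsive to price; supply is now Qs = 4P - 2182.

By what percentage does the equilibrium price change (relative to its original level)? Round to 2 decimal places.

-40.00

Initially, 5210 - P = 2P - 2182, so 7392 = 3P and P = 2464, Q = 2746.
The shock moves the curves to Qd = 5210 - P and Qs = 4P - 2182.
Equate the new curves: 5210 - P = 4P - 2182, giving 7392 = 5P, P = 1478.4, Q = 3731.6.
%ΔP = (1478.4 − 2464) / 2464 × 100 = -40.00%.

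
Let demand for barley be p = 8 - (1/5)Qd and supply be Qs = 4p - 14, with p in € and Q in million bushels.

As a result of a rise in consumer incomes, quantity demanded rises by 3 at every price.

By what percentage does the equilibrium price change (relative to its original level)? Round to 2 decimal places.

+5.56

Initially, 40 - 5p = 4p - 14, so 54 = 9p and p = 6, Q = 10.
With the change applied: demand Qd = 43 - 5p, supply Qs = 4p - 14.
New equilibrium: 43 - 5p = 4p - 14 ⇒ 57 = 9p ⇒ p = 19/3 ≈ 6.3333, Q = 34/3 ≈ 11.3333.
%Δp = (6.3333 − 6) / 6 × 100 = +5.56%.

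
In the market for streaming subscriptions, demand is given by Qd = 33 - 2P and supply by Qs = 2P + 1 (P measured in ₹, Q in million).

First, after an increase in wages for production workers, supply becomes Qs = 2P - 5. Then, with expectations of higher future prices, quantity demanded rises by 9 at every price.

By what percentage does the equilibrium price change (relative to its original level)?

Before the shock: 33 - 2P = 2P + 1 ⇒ 32 = 4P ⇒ P = 8, Q = 17.
The shock moves the curves to Qd = 42 - 2P and Qs = 2P - 5.
Setting them equal: 42 - 2P = 2P - 5 → 47 = 4P, so P = 11.75 and Q = 18.5.
%ΔP = (11.75 − 8) / 8 × 100 = +46.875%.

+46.875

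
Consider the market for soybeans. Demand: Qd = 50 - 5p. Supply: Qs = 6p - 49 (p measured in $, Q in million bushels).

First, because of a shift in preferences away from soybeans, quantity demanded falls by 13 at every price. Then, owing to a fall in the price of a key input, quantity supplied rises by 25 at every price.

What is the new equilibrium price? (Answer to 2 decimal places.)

Original equilibrium: 50 - 5p = 6p - 49 gives 99 = 11p, so p = 9 and Q = 5.
After the shift, demand is Qd = 37 - 5p and supply is Qs = 6p - 24.
Equate the new curves: 37 - 5p = 6p - 24, giving 61 = 11p, p = 61/11 ≈ 5.5455, Q = 102/11 ≈ 9.2727.

5.55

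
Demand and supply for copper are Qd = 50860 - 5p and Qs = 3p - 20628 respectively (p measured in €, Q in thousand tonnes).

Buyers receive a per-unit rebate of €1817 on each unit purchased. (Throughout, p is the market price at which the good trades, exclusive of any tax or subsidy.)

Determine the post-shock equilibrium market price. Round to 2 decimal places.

Before the shock: 50860 - 5p = 3p - 20628 ⇒ 71488 = 8p ⇒ p = 8936, Q = 6180.
Since buyers' out-of-pocket price is the market price minus the rebate, the effective demand curve becomes Qd = 59945 - 5p.
Setting them equal: 59945 - 5p = 3p - 20628 → 80573 = 8p, so p = 10071.625 and Q = 9586.875.

10071.63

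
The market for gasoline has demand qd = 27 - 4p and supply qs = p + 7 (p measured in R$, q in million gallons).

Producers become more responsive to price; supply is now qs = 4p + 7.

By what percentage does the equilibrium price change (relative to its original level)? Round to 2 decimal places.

-37.50

Solve the original market: 27 - 4p = p + 7, hence p = 4 and q = 11.
The new curves are qd = 27 - 4p (demand) and qs = 4p + 7 (supply).
Equate the new curves: 27 - 4p = 4p + 7, giving 20 = 8p, p = 2.5, q = 17.
%Δp = (2.5 − 4) / 4 × 100 = -37.50%.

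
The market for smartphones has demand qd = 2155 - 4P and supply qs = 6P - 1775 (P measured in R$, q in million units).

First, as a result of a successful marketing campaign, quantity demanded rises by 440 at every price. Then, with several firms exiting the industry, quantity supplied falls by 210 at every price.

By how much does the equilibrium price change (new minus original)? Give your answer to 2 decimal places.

Before the shock: 2155 - 4P = 6P - 1775 ⇒ 3930 = 10P ⇒ P = 393, q = 583.
With the change applied: demand qd = 2595 - 4P, supply qs = 6P - 1985.
Clearing the new market: 2595 - 4P = 6P - 1985, so P = 458 and q = 763.
ΔP = 458 − 393 = +65.00.

+65.00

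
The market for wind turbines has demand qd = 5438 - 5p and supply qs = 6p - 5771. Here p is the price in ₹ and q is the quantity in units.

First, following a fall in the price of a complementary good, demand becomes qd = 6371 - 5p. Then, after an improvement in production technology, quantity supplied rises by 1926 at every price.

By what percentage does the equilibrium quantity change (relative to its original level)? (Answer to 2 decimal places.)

+403.60

Original equilibrium: 5438 - 5p = 6p - 5771 gives 11209 = 11p, so p = 1019 and q = 343.
The shock moves the curves to qd = 6371 - 5p and qs = 6p - 3845.
New equilibrium: 6371 - 5p = 6p - 3845 ⇒ 10216 = 11p ⇒ p = 10216/11 ≈ 928.7273, q = 19001/11 ≈ 1727.3636.
%Δq = (1727.3636 − 343) / 343 × 100 = +403.60%.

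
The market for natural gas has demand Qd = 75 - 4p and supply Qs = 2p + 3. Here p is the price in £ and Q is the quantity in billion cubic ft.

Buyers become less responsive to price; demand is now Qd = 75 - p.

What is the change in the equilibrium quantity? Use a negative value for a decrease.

Before the shock: 75 - 4p = 2p + 3 ⇒ 72 = 6p ⇒ p = 12, Q = 27.
After the shift, demand is Qd = 75 - p and supply is Qs = 2p + 3.
New equilibrium: 75 - p = 2p + 3 ⇒ 72 = 3p ⇒ p = 24, Q = 51.
ΔQ = 51 − 27 = +24.

+24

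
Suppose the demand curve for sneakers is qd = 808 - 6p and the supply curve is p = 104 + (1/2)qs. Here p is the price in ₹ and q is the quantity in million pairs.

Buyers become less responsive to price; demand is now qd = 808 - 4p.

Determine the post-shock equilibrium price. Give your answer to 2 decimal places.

Original equilibrium: 808 - 6p = 2p - 208 gives 1016 = 8p, so p = 127 and q = 46.
With the change applied: demand qd = 808 - 4p, supply qs = 2p - 208.
New equilibrium: 808 - 4p = 2p - 208 ⇒ 1016 = 6p ⇒ p = 508/3 ≈ 169.3333, q = 392/3 ≈ 130.6667.

169.33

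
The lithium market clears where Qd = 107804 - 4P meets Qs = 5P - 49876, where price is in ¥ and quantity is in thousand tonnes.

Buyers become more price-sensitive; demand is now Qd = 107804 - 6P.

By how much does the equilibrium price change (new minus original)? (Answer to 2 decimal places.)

-3185.45

Initially, 107804 - 4P = 5P - 49876, so 157680 = 9P and P = 17520, Q = 37724.
After the shift, demand is Qd = 107804 - 6P and supply is Qs = 5P - 49876.
Setting them equal: 107804 - 6P = 5P - 49876 → 157680 = 11P, so P = 157680/11 ≈ 14334.5455 and Q = 239764/11 ≈ 21796.7273.
ΔP = 14334.5455 − 17520 = -3185.45.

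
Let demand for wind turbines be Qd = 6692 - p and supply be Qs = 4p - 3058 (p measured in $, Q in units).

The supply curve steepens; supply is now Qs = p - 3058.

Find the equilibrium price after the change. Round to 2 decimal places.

Solve the original market: 6692 - p = 4p - 3058, hence p = 1950 and Q = 4742.
With the change applied: demand Qd = 6692 - p, supply Qs = p - 3058.
Setting them equal: 6692 - p = p - 3058 → 9750 = 2p, so p = 4875 and Q = 1817.

4875.00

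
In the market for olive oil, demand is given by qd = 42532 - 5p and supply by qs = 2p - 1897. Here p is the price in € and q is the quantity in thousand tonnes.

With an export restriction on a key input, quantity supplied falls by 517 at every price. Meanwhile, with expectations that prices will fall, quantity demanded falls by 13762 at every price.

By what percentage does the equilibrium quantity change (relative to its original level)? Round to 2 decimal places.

Before the shock: 42532 - 5p = 2p - 1897 ⇒ 44429 = 7p ⇒ p = 6347, q = 10797.
The new curves are qd = 28770 - 5p (demand) and qs = 2p - 2414 (supply).
New equilibrium: 28770 - 5p = 2p - 2414 ⇒ 31184 = 7p ⇒ p = 31184/7 ≈ 4454.8571, q = 45470/7 ≈ 6495.7143.
%Δq = (6495.7143 − 10797) / 10797 × 100 = -39.84%.

-39.84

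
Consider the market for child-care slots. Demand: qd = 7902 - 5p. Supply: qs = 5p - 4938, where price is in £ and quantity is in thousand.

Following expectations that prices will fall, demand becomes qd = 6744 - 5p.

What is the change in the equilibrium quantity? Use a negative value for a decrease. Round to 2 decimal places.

Before the shock: 7902 - 5p = 5p - 4938 ⇒ 12840 = 10p ⇒ p = 1284, q = 1482.
With the change applied: demand qd = 6744 - 5p, supply qs = 5p - 4938.
Equate the new curves: 6744 - 5p = 5p - 4938, giving 11682 = 10p, p = 1168.2, q = 903.
Δq = 903 − 1482 = -579.00.

-579.00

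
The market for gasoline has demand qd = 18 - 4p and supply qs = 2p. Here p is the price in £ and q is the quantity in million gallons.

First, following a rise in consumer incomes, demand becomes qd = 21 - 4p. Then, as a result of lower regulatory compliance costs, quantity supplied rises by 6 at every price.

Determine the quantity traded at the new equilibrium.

Before the shock: 18 - 4p = 2p ⇒ 18 = 6p ⇒ p = 3, q = 6.
The shock moves the curves to qd = 21 - 4p and qs = 2p + 6.
Clearing the new market: 21 - 4p = 2p + 6, so p = 2.5 and q = 11.

11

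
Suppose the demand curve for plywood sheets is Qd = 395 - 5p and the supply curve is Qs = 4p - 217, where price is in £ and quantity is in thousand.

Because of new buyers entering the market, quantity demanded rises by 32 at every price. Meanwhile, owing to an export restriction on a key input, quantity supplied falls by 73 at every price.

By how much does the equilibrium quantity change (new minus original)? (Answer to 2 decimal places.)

Original equilibrium: 395 - 5p = 4p - 217 gives 612 = 9p, so p = 68 and Q = 55.
The shock moves the curves to Qd = 427 - 5p and Qs = 4p - 290.
Clearing the new market: 427 - 5p = 4p - 290, so p = 239/3 ≈ 79.6667 and Q = 86/3 ≈ 28.6667.
ΔQ = 28.6667 − 55 = -26.33.

-26.33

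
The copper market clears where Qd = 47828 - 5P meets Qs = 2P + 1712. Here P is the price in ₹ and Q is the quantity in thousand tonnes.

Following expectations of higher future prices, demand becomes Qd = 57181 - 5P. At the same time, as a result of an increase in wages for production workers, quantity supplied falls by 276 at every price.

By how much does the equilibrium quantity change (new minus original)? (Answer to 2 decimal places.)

+2475.14

Original equilibrium: 47828 - 5P = 2P + 1712 gives 46116 = 7P, so P = 6588 and Q = 14888.
The new curves are Qd = 57181 - 5P (demand) and Qs = 2P + 1436 (supply).
Equate the new curves: 57181 - 5P = 2P + 1436, giving 55745 = 7P, P = 55745/7 ≈ 7963.5714, Q = 121542/7 ≈ 17363.1429.
ΔQ = 17363.1429 − 14888 = +2475.14.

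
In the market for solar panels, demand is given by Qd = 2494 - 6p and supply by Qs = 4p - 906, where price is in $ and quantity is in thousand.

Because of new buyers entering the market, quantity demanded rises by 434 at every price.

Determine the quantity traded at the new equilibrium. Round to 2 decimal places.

627.60

Solve the original market: 2494 - 6p = 4p - 906, hence p = 340 and Q = 454.
After the shift, demand is Qd = 2928 - 6p and supply is Qs = 4p - 906.
Equate the new curves: 2928 - 6p = 4p - 906, giving 3834 = 10p, p = 383.4, Q = 627.6.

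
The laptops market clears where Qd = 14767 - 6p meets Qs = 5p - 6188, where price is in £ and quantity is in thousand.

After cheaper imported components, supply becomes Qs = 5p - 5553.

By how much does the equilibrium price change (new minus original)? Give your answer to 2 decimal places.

-57.73

Solve the original market: 14767 - 6p = 5p - 6188, hence p = 1905 and Q = 3337.
The new curves are Qd = 14767 - 6p (demand) and Qs = 5p - 5553 (supply).
Equate the new curves: 14767 - 6p = 5p - 5553, giving 20320 = 11p, p = 20320/11 ≈ 1847.2727, Q = 40517/11 ≈ 3683.3636.
Δp = 1847.2727 − 1905 = -57.73.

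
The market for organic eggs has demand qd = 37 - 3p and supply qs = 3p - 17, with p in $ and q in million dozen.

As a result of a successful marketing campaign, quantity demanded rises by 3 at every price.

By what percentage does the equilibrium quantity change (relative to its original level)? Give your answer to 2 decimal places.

+15.00

Initially, 37 - 3p = 3p - 17, so 54 = 6p and p = 9, q = 10.
The new curves are qd = 40 - 3p (demand) and qs = 3p - 17 (supply).
Clearing the new market: 40 - 3p = 3p - 17, so p = 9.5 and q = 11.5.
%Δq = (11.5 − 10) / 10 × 100 = +15.00%.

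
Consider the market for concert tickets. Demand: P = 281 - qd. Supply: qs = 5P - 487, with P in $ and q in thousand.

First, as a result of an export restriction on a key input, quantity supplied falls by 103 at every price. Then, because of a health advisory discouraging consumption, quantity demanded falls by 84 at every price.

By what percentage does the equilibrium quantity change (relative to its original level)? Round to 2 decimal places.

-56.97

Original equilibrium: 281 - P = 5P - 487 gives 768 = 6P, so P = 128 and q = 153.
After the shift, demand is qd = 197 - P and supply is qs = 5P - 590.
Clearing the new market: 197 - P = 5P - 590, so P = 787/6 ≈ 131.1667 and q = 395/6 ≈ 65.8333.
%Δq = (65.8333 − 153) / 153 × 100 = -56.97%.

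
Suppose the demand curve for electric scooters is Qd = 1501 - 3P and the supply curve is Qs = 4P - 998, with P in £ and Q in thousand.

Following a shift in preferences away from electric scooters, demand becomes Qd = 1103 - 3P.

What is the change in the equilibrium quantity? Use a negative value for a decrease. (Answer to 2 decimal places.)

-227.43

Initially, 1501 - 3P = 4P - 998, so 2499 = 7P and P = 357, Q = 430.
With the change applied: demand Qd = 1103 - 3P, supply Qs = 4P - 998.
Clearing the new market: 1103 - 3P = 4P - 998, so P = 2101/7 ≈ 300.1429 and Q = 1418/7 ≈ 202.5714.
ΔQ = 202.5714 − 430 = -227.43.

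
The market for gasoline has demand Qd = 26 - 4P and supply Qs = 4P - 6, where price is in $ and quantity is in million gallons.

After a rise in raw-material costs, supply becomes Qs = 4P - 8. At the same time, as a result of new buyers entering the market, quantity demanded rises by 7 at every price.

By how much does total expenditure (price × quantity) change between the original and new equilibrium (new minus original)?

Original equilibrium: 26 - 4P = 4P - 6 gives 32 = 8P, so P = 4 and Q = 10.
With the change applied: demand Qd = 33 - 4P, supply Qs = 4P - 8.
Clearing the new market: 33 - 4P = 4P - 8, so P = 5.125 and Q = 12.5.
Expenditure moves from 4×10 = 40 to 5.125×12.5 = 64.0625; change = +24.0625.

+24.0625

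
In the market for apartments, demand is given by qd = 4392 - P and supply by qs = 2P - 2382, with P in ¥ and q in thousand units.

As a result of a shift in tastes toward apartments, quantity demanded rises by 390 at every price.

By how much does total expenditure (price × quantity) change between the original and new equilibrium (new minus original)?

+898300

Original equilibrium: 4392 - P = 2P - 2382 gives 6774 = 3P, so P = 2258 and q = 2134.
After the shift, demand is qd = 4782 - P and supply is qs = 2P - 2382.
Setting them equal: 4782 - P = 2P - 2382 → 7164 = 3P, so P = 2388 and q = 2394.
Expenditure moves from 2258×2134 = 4818572 to 2388×2394 = 5716872; change = +898300.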